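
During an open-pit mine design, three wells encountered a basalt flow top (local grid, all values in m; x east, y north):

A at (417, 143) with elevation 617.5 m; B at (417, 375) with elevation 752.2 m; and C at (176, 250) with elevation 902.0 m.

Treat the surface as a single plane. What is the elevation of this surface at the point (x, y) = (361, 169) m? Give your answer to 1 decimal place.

684.3 m

Let the plane be z = a·x + b·y + c.
B−A: 0a + 232b = 134.7;  C−A: −241a + 107b = 284.5.
Solving gives a = −0.92272, b = 0.58060.
Then c = 617.5 − a·417 − b·143 = 919.25.
At (361, 169): z = −333.1 + 98.1 + 919.25 = 684.3 m.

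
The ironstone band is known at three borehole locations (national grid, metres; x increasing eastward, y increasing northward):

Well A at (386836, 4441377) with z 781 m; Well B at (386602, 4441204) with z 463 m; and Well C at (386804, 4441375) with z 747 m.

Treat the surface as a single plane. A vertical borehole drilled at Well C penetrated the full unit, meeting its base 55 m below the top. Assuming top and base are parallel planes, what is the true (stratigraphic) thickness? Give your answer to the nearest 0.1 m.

36.6 m

Two edge vectors: Well A→Well B = (-234, -173, -318), Well A→Well C = (-32, -2, -34).
Normal n = (Well A→Well B) × (Well A→Well C) = (5246, 2220, -5068).
So ∂z/∂x = −n_x/n_z = 1.03512 and ∂z/∂y = −n_y/n_z = 0.43804.
|∇z| = √(a²+b²) = 1.12399, so dip δ = arctan(1.12399) = 48.34°.
True thickness = vertical thickness × cos δ = 55 × cos 48.34° = 36.6 m.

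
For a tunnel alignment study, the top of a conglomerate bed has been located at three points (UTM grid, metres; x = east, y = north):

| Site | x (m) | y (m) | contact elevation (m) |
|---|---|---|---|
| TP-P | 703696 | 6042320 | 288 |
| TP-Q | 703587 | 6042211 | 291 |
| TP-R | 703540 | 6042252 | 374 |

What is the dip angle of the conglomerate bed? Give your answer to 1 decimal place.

53.1°

Two edge vectors: TP-P→TP-Q = (-109, -109, 3), TP-P→TP-R = (-156, -68, 86).
Normal n = (TP-P→TP-Q) × (TP-P→TP-R) = (-9170, 8906, -9592).
So ∂z/∂x = −n_x/n_z = −0.95601 and ∂z/∂y = −n_y/n_z = 0.92848.
Gradient magnitude |∇z| = √(a² + b²) = √(0.91395 + 0.86208) = 1.33268.
True dip = arctan(1.33268) = 53.1°, dipping toward SE (azimuth ≈ 134°).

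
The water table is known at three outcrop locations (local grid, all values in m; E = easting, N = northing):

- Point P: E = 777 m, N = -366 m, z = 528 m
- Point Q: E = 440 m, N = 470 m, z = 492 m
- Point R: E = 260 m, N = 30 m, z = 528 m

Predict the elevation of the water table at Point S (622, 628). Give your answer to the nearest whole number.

Let the plane be z = a·E + b·N + c.
Point Q−Point P: −337a + 836b = −36;  Point R−Point P: −517a + 396b = 0.
Solving gives a = −0.04772, b = −0.06230.
Then c = 528 − a·777 − b·-366 = 542.28.
At (622, 628): z = −29.7 − 39.1 + 542.28 = 473.5 m.

473 m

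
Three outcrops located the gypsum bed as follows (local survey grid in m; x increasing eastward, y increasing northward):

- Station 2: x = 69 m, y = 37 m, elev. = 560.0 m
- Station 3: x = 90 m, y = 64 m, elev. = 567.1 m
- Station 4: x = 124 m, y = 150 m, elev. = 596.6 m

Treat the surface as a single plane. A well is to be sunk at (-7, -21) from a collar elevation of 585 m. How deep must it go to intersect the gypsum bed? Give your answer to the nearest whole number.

34 m

Let the plane be z = a·x + b·y + c.
Station 3−Station 2: 21a + 27b = 7.1;  Station 4−Station 2: 55a + 113b = 36.6.
Solving gives a = −0.20935, b = 0.42579.
Then c = 560 − a·69 − b·37 = 558.69.
At (-7, -21): z_contact = 1.5 − 8.9 + 558.69 = 551.2 m.
Depth below ground = 585 − 551.2 = 34 m.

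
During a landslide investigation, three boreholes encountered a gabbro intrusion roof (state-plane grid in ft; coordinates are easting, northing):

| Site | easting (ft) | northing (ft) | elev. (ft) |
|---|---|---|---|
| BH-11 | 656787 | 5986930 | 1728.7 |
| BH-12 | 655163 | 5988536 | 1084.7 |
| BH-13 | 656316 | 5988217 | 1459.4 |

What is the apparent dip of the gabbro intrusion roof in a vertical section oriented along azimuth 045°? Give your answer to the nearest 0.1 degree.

Let the plane be z = a·easting + b·northing + c.
BH-12−BH-11: −1624a + 1606b = −644;  BH-13−BH-11: −471a + 1287b = −269.3.
Solving gives a = 0.29718, b = −0.10049.
Unit vector along 045° is (sin 45°, cos 45°) = (0.7071, 0.7071).
Slope in that direction = a·(0.7071) + b·(0.7071) = 0.13908.
Apparent dip = arctan|0.13908| = 7.9° (true dip is 17.4°, so apparent ≤ true as expected).

7.9°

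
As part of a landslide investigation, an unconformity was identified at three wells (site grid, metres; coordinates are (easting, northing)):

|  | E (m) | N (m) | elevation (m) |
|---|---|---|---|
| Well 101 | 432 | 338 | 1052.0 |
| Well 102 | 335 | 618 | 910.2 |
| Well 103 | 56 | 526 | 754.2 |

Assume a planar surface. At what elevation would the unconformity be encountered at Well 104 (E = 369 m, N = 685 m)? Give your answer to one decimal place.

913.6 m

Two edge vectors: Well 101→Well 102 = (-97, 280, -141.8), Well 101→Well 103 = (-376, 188, -297.8).
Normal n = (Well 101→Well 102) × (Well 101→Well 103) = (-56725.6, 24430.2, 87044).
So ∂z/∂E = −n_x/n_z = 0.65169 and ∂z/∂N = −n_y/n_z = −0.28066.
Intercept c from Well 101: 1052 − 281.53 + 94.86 = 865.34.
At (369, 685): z = 240.5 − 192.3 + 865.34 = 913.6 m.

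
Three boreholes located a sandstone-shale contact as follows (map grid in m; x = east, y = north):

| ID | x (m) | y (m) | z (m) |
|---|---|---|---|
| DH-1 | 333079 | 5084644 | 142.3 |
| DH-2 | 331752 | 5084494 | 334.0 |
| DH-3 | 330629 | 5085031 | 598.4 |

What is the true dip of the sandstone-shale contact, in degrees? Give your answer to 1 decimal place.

Let the plane be z = a·x + b·y + c.
DH-2−DH-1: −1327a − 150b = 191.7;  DH-3−DH-1: −2450a + 387b = 456.1.
Solving gives a = −0.16186, b = 0.15388.
Gradient magnitude |∇z| = √(a² + b²) = √(0.02620 + 0.02368) = 0.22333.
True dip = arctan(0.22333) = 12.6°, dipping toward SE (azimuth ≈ 134°).

12.6°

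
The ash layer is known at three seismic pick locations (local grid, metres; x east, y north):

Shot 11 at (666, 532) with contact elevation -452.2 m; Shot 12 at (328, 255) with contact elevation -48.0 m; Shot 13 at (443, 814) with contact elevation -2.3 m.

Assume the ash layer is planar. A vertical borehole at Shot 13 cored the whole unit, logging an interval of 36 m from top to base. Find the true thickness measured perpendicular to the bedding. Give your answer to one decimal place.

Two edge vectors: Shot 11→Shot 12 = (-338, -277, 404.2), Shot 11→Shot 13 = (-223, 282, 449.9).
Normal n = (Shot 11→Shot 12) × (Shot 11→Shot 13) = (-238606.7, 61929.6, -157087).
So ∂z/∂x = −n_x/n_z = −1.51895 and ∂z/∂y = −n_y/n_z = 0.39424.
|∇z| = √(a²+b²) = 1.56927, so dip δ = arctan(1.56927) = 57.49°.
True thickness = vertical thickness × cos δ = 36 × cos 57.49° = 19.3 m.

19.3 m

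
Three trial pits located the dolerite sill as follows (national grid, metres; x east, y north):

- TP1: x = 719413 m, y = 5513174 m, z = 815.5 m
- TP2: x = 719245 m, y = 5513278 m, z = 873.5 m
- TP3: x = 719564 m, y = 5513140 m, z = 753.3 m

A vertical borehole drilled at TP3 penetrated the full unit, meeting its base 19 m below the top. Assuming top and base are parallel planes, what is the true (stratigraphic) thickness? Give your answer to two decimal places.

17.12 m

Let the plane be z = a·x + b·y + c.
TP2−TP1: −168a + 104b = 58;  TP3−TP1: 151a − 34b = −62.2.
Solving gives a = −0.45004, b = −0.16930.
|∇z| = √(a²+b²) = 0.48083, so dip δ = arctan(0.48083) = 25.68°.
True thickness = vertical thickness × cos δ = 19 × cos 25.68° = 17.12 m.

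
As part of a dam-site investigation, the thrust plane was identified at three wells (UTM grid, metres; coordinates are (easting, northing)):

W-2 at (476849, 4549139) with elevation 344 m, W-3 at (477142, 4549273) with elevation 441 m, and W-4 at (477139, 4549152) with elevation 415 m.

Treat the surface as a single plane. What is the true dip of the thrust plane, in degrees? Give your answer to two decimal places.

Two edge vectors: W-2→W-3 = (293, 134, 97), W-2→W-4 = (290, 13, 71).
Normal n = (W-2→W-3) × (W-2→W-4) = (8253, 7327, -35051).
So ∂z/∂E = −n_x/n_z = 0.23546 and ∂z/∂N = −n_y/n_z = 0.20904.
Gradient magnitude |∇z| = √(a² + b²) = √(0.05544 + 0.04370) = 0.31486.
True dip = arctan(0.31486) = 17.48°, dipping toward SW (azimuth ≈ 228°).

17.48°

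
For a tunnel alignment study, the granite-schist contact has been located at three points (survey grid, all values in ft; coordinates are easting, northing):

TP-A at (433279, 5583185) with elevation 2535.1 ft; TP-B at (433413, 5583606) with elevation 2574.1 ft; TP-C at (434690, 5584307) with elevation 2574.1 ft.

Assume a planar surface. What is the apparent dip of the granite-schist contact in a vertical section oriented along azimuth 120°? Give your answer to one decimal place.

Two edge vectors: TP-A→TP-B = (134, 421, 39), TP-A→TP-C = (1411, 1122, 39).
Normal n = (TP-A→TP-B) × (TP-A→TP-C) = (-27339, 49803, -443683).
So ∂z/∂easting = −n_x/n_z = −0.06162 and ∂z/∂northing = −n_y/n_z = 0.11225.
Unit vector along 120° is (sin 120°, cos 120°) = (0.8660, -0.5000).
Slope in that direction = a·(0.8660) + b·(-0.5000) = −0.10949.
Apparent dip = arctan|0.10949| = 6.2° (true dip is 7.3°, so apparent ≤ true as expected).

6.2°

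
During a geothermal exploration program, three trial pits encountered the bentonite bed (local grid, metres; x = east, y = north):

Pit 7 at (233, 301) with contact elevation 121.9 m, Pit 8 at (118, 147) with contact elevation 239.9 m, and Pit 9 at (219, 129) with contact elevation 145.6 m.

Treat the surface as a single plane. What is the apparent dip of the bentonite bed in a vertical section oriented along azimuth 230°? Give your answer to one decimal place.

37.3°

Two edge vectors: Pit 7→Pit 8 = (-115, -154, 118), Pit 7→Pit 9 = (-14, -172, 23.7).
Normal n = (Pit 7→Pit 8) × (Pit 7→Pit 9) = (16646.2, 1073.5, 17624).
So ∂z/∂x = −n_x/n_z = −0.94452 and ∂z/∂y = −n_y/n_z = −0.06091.
Unit vector along 230° is (sin 230°, cos 230°) = (-0.7660, -0.6428).
Slope in that direction = a·(-0.7660) + b·(-0.6428) = 0.76270.
Apparent dip = arctan|0.76270| = 37.3° (true dip is 43.4°, so apparent ≤ true as expected).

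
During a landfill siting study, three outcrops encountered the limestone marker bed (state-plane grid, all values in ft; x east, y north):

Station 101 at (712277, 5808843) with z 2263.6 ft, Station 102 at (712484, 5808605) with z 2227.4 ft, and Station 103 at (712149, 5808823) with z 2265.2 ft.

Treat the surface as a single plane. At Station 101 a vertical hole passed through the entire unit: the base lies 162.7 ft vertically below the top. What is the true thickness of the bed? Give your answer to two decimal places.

Let the plane be z = a·x + b·y + c.
Station 102−Station 101: 207a − 238b = −36.2;  Station 103−Station 101: −128a − 20b = 1.6.
Solving gives a = −0.03193, b = 0.12433.
|∇z| = √(a²+b²) = 0.12837, so dip δ = arctan(0.12837) = 7.31°.
True thickness = vertical thickness × cos δ = 162.7 × cos 7.31° = 161.38 ft.

161.38 ft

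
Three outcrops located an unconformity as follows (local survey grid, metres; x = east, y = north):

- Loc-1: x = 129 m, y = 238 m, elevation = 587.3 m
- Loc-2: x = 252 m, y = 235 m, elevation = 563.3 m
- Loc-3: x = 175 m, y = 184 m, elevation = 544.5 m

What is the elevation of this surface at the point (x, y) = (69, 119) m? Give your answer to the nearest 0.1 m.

Two edge vectors: Loc-1→Loc-2 = (123, -3, -24), Loc-1→Loc-3 = (46, -54, -42.8).
Normal n = (Loc-1→Loc-2) × (Loc-1→Loc-3) = (-1167.6, 4160.4, -6504).
So ∂z/∂x = −n_x/n_z = −0.17952 and ∂z/∂y = −n_y/n_z = 0.63967.
Intercept c from Loc-1: 587.3 + 23.16 − 152.24 = 458.22.
At (69, 119): z = −12.4 + 76.1 + 458.22 = 522.0 m.

522.0 m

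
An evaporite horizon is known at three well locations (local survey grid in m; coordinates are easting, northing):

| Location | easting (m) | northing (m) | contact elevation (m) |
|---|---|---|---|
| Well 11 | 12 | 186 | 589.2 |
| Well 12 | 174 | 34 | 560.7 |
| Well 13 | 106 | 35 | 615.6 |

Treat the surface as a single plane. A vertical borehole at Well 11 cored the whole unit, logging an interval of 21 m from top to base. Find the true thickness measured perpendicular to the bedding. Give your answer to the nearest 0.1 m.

14.4 m

Two edge vectors: Well 11→Well 12 = (162, -152, -28.5), Well 11→Well 13 = (94, -151, 26.4).
Normal n = (Well 11→Well 12) × (Well 11→Well 13) = (-8316.3, -6955.8, -10174).
So ∂z/∂easting = −n_x/n_z = −0.81741 and ∂z/∂northing = −n_y/n_z = −0.68368.
|∇z| = √(a²+b²) = 1.06564, so dip δ = arctan(1.06564) = 46.82°.
True thickness = vertical thickness × cos δ = 21 × cos 46.82° = 14.4 m.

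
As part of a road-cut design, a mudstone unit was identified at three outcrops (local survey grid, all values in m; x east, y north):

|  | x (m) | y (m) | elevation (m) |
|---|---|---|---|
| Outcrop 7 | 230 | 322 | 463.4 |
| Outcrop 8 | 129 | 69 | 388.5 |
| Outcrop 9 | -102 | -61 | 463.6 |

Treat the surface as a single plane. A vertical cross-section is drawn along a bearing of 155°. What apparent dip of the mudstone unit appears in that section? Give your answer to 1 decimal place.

Two edge vectors: Outcrop 7→Outcrop 8 = (-101, -253, -74.9), Outcrop 7→Outcrop 9 = (-332, -383, 0.2).
Normal n = (Outcrop 7→Outcrop 8) × (Outcrop 7→Outcrop 9) = (-28737.3, 24887, -45313).
So ∂z/∂x = −n_x/n_z = −0.63420 and ∂z/∂y = −n_y/n_z = 0.54922.
Unit vector along 155° is (sin 155°, cos 155°) = (0.4226, -0.9063).
Slope in that direction = a·(0.4226) + b·(-0.9063) = −0.76579.
Apparent dip = arctan|0.76579| = 37.4° (true dip is 40.0°, so apparent ≤ true as expected).

37.4°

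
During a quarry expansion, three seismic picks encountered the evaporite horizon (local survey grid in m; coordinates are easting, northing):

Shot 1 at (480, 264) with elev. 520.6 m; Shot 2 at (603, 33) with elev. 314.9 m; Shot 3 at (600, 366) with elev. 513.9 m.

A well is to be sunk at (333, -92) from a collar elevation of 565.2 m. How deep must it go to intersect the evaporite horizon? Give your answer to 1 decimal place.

173.3 m

Let the plane be z = a·easting + b·northing + c.
Shot 2−Shot 1: 123a − 231b = −205.7;  Shot 3−Shot 1: 120a + 102b = −6.7.
Solving gives a = −0.55951, b = 0.59256.
Then c = 520.6 − a·480 − b·264 = 632.73.
At (333, -92): z_contact = −186.32 − 54.52 + 632.73 = 391.90 m.
Depth below ground = 565.2 − 391.90 = 173.3 m.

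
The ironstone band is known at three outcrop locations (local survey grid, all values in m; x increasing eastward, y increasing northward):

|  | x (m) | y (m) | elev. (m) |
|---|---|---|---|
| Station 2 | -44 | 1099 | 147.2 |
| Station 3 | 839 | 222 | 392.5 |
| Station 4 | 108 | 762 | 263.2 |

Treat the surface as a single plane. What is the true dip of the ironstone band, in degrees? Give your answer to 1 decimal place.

22.5°

Two edge vectors: Station 2→Station 3 = (883, -877, 245.3), Station 2→Station 4 = (152, -337, 116).
Normal n = (Station 2→Station 3) × (Station 2→Station 4) = (-19065.9, -65142.4, -164267).
So ∂z/∂x = −n_x/n_z = −0.11607 and ∂z/∂y = −n_y/n_z = −0.39656.
Gradient magnitude |∇z| = √(a² + b²) = √(0.01347 + 0.15726) = 0.41320.
True dip = arctan(0.41320) = 22.5°, dipping toward NNE (azimuth ≈ 016°).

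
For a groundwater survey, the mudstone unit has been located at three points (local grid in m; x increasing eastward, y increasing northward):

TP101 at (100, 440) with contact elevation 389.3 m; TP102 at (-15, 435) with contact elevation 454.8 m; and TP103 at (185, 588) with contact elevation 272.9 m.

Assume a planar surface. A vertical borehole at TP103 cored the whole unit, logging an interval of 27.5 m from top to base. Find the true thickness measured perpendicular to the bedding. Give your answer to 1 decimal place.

22.3 m

Let the plane be z = a·x + b·y + c.
TP102−TP101: −115a − 5b = 65.5;  TP103−TP101: 85a + 148b = −116.4.
Solving gives a = −0.54908, b = −0.47114.
|∇z| = √(a²+b²) = 0.72350, so dip δ = arctan(0.72350) = 35.89°.
True thickness = vertical thickness × cos δ = 27.5 × cos 35.89° = 22.3 m.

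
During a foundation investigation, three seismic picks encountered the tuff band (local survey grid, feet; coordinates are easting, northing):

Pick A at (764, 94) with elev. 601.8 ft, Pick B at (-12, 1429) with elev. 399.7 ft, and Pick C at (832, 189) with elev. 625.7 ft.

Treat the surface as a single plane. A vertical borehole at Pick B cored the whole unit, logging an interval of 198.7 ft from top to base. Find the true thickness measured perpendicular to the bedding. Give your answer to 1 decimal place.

189.7 ft

Two edge vectors: Pick A→Pick B = (-776, 1335, -202.1), Pick A→Pick C = (68, 95, 23.9).
Normal n = (Pick A→Pick B) × (Pick A→Pick C) = (51106, 4803.6, -164500).
So ∂z/∂easting = −n_x/n_z = 0.31067 and ∂z/∂northing = −n_y/n_z = 0.02920.
|∇z| = √(a²+b²) = 0.31204, so dip δ = arctan(0.31204) = 17.33°.
True thickness = vertical thickness × cos δ = 198.7 × cos 17.33° = 189.7 ft.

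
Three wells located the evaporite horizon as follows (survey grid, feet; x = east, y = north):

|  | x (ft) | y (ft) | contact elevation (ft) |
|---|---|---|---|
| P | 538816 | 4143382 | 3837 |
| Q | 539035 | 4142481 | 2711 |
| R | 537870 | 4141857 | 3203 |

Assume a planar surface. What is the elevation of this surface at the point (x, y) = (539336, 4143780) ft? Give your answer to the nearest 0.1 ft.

Let the plane be z = a·x + b·y + c.
Q−P: 219a − 901b = −1126;  R−P: −946a − 1525b = −634.
Solving gives a = −0.965940922, b = 1.014937778.
Then c = 3837 − a·538816 − b·4143382 = −3680973.50.
At (539336, 4143780): z = −520966.7 + 4205678.9 − 3680973.50 = 3738.7 ft.

3738.7 ft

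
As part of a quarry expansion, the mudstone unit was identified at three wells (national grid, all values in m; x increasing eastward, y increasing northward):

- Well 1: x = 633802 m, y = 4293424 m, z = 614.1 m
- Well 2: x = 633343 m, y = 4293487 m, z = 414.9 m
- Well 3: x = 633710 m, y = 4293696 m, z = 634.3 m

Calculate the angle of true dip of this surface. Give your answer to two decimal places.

Let the plane be z = a·x + b·y + c.
Well 2−Well 1: −459a + 63b = −199.2;  Well 3−Well 1: −92a + 272b = 20.2.
Solving gives a = 0.46580, b = 0.23182.
Gradient magnitude |∇z| = √(a² + b²) = √(0.21697 + 0.05374) = 0.52030.
True dip = arctan(0.52030) = 27.49°, dipping toward WSW (azimuth ≈ 244°).

27.49°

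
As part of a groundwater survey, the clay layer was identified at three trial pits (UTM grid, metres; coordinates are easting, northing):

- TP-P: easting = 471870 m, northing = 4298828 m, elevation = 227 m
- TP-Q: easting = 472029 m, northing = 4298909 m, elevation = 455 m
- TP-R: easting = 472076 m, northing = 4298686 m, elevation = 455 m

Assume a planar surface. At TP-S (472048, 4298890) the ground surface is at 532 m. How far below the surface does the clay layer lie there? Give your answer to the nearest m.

Two edge vectors: TP-P→TP-Q = (159, 81, 228), TP-P→TP-R = (206, -142, 228).
Normal n = (TP-P→TP-Q) × (TP-P→TP-R) = (50844, 10716, -39264).
So ∂z/∂easting = −n_x/n_z = 1.29492665 and ∂z/∂northing = −n_y/n_z = 0.27292176.
Intercept c from TP-P: 227 − 611037.04 − 1173243.71 = −1784053.74.
At (472048, 4298890): z_contact = 611267.5 + 1173260.6 − 1784053.74 = 474.4 m.
Depth below ground = 532 − 474.4 = 58 m.

58 m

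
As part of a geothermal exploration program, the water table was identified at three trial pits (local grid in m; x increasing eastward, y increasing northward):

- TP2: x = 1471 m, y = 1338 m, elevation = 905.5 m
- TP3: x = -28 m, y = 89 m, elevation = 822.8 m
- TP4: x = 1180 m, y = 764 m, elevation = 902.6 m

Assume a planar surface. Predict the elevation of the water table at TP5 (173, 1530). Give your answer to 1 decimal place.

Let the plane be z = a·x + b·y + c.
TP3−TP2: −1499a − 1249b = −82.7;  TP4−TP2: −291a − 574b = −2.9.
Solving gives a = 0.088231, b = −0.039678.
Then c = 905.5 − a·1471 − b·1338 = 828.80.
At (173, 1530): z = 15.3 − 60.7 + 828.80 = 783.4 m.

783.4 m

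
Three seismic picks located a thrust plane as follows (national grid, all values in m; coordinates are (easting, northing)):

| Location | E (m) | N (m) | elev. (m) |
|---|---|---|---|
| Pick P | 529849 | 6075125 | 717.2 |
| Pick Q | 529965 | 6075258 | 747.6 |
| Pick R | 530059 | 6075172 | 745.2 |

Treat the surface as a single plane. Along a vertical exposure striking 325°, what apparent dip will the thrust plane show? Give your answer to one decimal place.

Two edge vectors: Pick P→Pick Q = (116, 133, 30.4), Pick P→Pick R = (210, 47, 28).
Normal n = (Pick P→Pick Q) × (Pick P→Pick R) = (2295.2, 3136, -22478).
So ∂z/∂E = −n_x/n_z = 0.10211 and ∂z/∂N = −n_y/n_z = 0.13951.
Unit vector along 325° is (sin 325°, cos 325°) = (-0.5736, 0.8192).
Slope in that direction = a·(-0.5736) + b·(0.8192) = 0.05572.
Apparent dip = arctan|0.05572| = 3.2° (true dip is 9.8°, so apparent ≤ true as expected).

3.2°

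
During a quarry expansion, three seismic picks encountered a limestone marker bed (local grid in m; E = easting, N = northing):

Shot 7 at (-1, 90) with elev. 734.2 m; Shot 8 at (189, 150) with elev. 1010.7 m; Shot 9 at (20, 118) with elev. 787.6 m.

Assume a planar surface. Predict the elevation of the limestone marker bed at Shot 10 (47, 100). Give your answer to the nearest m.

799 m

Let the plane be z = a·E + b·N + c.
Shot 8−Shot 7: 190a + 60b = 276.5;  Shot 9−Shot 7: 21a + 28b = 53.4.
Solving gives a = 1.11773, b = 1.06884.
Then c = 734.2 − a·-1 − b·90 = 639.12.
At (47, 100): z = 52.5 + 106.9 + 639.12 = 798.5 m.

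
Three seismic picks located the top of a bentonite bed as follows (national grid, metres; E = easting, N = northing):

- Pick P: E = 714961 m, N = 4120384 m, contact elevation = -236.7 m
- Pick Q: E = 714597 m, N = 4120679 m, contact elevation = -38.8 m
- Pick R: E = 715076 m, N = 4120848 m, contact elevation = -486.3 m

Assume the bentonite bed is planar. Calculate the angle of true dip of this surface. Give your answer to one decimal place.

41.4°

Let the plane be z = a·E + b·N + c.
Pick Q−Pick P: −364a + 295b = 197.9;  Pick R−Pick P: 115a + 464b = −249.6.
Solving gives a = −0.81578, b = −0.33574.
Gradient magnitude |∇z| = √(a² + b²) = √(0.66550 + 0.11272) = 0.88217.
True dip = arctan(0.88217) = 41.4°, dipping toward ENE (azimuth ≈ 068°).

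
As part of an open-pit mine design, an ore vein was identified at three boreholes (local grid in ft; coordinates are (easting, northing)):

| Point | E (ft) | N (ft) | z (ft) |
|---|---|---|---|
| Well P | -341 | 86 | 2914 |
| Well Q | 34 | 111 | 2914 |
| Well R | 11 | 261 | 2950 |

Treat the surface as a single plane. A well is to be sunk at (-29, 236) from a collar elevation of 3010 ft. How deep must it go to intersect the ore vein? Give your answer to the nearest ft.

65 ft

Let the plane be z = a·E + b·N + c.
Well Q−Well P: 375a + 25b = 0;  Well R−Well P: 352a + 175b = 36.
Solving gives a = −0.01584, b = 0.23757.
Then c = 2914 − a·-341 − b·86 = 2888.17.
At (-29, 236): z_contact = 0.5 + 56.1 + 2888.17 = 2944.7 ft.
Depth below ground = 3010 − 2944.7 = 65 ft.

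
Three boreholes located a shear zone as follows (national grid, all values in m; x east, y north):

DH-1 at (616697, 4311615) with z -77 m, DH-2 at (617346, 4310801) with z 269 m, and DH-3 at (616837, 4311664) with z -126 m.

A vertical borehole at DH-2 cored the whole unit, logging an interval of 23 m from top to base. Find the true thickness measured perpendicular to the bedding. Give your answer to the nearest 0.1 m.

20.0 m

Let the plane be z = a·x + b·y + c.
DH-2−DH-1: 649a − 814b = 346;  DH-3−DH-1: 140a + 49b = −49.
Solving gives a = −0.15733, b = −0.55050.
|∇z| = √(a²+b²) = 0.57254, so dip δ = arctan(0.57254) = 29.79°.
True thickness = vertical thickness × cos δ = 23 × cos 29.79° = 20.0 m.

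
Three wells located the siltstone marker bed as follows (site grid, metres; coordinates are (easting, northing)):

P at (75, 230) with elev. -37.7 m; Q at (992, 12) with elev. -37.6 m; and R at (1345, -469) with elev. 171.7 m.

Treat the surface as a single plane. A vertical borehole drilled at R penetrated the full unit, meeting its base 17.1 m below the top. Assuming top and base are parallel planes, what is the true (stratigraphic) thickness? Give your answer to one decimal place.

Let the plane be z = a·E + b·N + c.
Q−P: 917a − 218b = 0.1;  R−P: 1270a − 699b = 209.4.
Solving gives a = −0.12518, b = −0.52700.
|∇z| = √(a²+b²) = 0.54166, so dip δ = arctan(0.54166) = 28.44°.
True thickness = vertical thickness × cos δ = 17.1 × cos 28.44° = 15.0 m.

15.0 m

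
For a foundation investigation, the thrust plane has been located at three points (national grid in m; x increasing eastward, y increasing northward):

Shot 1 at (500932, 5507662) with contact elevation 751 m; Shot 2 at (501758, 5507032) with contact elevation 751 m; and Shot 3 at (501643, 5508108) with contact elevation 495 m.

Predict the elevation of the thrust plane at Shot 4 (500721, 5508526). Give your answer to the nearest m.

Two edge vectors: Shot 1→Shot 2 = (826, -630, 0), Shot 1→Shot 3 = (711, 446, -256).
Normal n = (Shot 1→Shot 2) × (Shot 1→Shot 3) = (161280, 211456, 816326).
So ∂z/∂x = −n_x/n_z = −0.19756813 and ∂z/∂y = −n_y/n_z = −0.25903377.
Intercept c from Shot 1: 751 + 98968.20 + 1426670.44 = 1526389.64.
At (500721, 5508526): z = −98926.5 − 1426894.2 + 1526389.64 = 568.9 m.

569 m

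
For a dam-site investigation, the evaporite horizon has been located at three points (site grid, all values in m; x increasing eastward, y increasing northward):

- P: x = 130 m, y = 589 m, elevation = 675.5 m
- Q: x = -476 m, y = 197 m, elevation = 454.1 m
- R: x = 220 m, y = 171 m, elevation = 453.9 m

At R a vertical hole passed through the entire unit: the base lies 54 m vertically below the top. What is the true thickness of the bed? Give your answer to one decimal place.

47.6 m

Two edge vectors: P→Q = (-606, -392, -221.4), P→R = (90, -418, -221.6).
Normal n = (P→Q) × (P→R) = (-5678, -154215.6, 288588).
So ∂z/∂x = −n_x/n_z = 0.01968 and ∂z/∂y = −n_y/n_z = 0.53438.
|∇z| = √(a²+b²) = 0.53474, so dip δ = arctan(0.53474) = 28.14°.
True thickness = vertical thickness × cos δ = 54 × cos 28.14° = 47.6 m.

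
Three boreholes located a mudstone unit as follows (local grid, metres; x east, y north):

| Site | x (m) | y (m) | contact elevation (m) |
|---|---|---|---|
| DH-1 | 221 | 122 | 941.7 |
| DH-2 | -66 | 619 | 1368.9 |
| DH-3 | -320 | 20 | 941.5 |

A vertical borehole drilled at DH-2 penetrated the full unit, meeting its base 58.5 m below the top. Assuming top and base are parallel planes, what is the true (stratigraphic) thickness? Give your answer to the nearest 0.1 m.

45.9 m

Let the plane be z = a·x + b·y + c.
DH-2−DH-1: −287a + 497b = 427.2;  DH-3−DH-1: −541a − 102b = −0.2.
Solving gives a = −0.14582, b = 0.77535.
|∇z| = √(a²+b²) = 0.78895, so dip δ = arctan(0.78895) = 38.27°.
True thickness = vertical thickness × cos δ = 58.5 × cos 38.27° = 45.9 m.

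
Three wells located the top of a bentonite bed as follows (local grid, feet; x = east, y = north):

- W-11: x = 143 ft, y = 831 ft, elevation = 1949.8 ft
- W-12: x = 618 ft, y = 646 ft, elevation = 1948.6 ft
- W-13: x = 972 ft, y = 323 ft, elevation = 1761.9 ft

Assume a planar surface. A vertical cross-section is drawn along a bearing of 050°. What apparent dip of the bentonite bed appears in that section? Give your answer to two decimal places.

Let the plane be z = a·x + b·y + c.
W-12−W-11: 475a − 185b = −1.2;  W-13−W-11: 829a − 508b = −187.9.
Solving gives a = 0.38838, b = 1.00367.
Unit vector along 050° is (sin 50°, cos 50°) = (0.7660, 0.6428).
Slope in that direction = a·(0.7660) + b·(0.6428) = 0.94266.
Apparent dip = arctan|0.94266| = 43.31° (true dip is 47.1°, so apparent ≤ true as expected).

43.31°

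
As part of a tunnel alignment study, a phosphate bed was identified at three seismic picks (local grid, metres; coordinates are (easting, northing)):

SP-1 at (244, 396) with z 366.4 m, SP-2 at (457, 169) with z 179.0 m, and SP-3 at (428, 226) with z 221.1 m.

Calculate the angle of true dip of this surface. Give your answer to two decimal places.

33.71°

Let the plane be z = a·E + b·N + c.
SP-2−SP-1: 213a − 227b = −187.4;  SP-3−SP-1: 184a − 170b = −145.3.
Solving gives a = −0.20243, b = 0.63561.
Gradient magnitude |∇z| = √(a² + b²) = √(0.04098 + 0.40400) = 0.66706.
True dip = arctan(0.66706) = 33.71°, dipping toward SSE (azimuth ≈ 162°).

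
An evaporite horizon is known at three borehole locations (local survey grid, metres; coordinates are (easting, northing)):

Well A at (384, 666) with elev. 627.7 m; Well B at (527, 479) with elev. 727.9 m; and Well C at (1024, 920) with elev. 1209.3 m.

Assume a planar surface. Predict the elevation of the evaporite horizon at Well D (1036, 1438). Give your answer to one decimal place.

Two edge vectors: Well A→Well B = (143, -187, 100.2), Well A→Well C = (640, 254, 581.6).
Normal n = (Well A→Well B) × (Well A→Well C) = (-134210, -19040.8, 156002).
So ∂z/∂E = −n_x/n_z = 0.860309 and ∂z/∂N = −n_y/n_z = 0.122055.
Intercept c from Well A: 627.7 − 330.36 − 81.29 = 216.05.
At (1036, 1438): z = 891.3 + 175.5 + 216.05 = 1282.8 m.

1282.8 m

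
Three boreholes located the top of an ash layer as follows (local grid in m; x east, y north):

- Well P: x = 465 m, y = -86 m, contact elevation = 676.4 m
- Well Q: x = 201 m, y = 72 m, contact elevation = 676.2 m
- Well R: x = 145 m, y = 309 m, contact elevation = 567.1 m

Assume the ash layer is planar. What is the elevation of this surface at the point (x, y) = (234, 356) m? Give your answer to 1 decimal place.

513.4 m

Two edge vectors: Well P→Well Q = (-264, 158, -0.2), Well P→Well R = (-320, 395, -109.3).
Normal n = (Well P→Well Q) × (Well P→Well R) = (-17190.4, -28791.2, -53720).
So ∂z/∂x = −n_x/n_z = −0.32000 and ∂z/∂y = −n_y/n_z = −0.53595.
Intercept c from Well P: 676.4 + 148.80 − 46.09 = 779.11.
At (234, 356): z = −74.9 − 190.8 + 779.11 = 513.4 m.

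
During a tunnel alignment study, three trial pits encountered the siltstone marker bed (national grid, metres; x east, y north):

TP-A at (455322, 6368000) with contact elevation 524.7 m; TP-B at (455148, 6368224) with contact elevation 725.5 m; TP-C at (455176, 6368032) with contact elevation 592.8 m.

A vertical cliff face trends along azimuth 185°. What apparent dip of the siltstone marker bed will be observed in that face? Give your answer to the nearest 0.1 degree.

Let the plane be z = a·x + b·y + c.
TP-B−TP-A: −174a + 224b = 200.8;  TP-C−TP-A: −146a + 32b = 68.1.
Solving gives a = −0.32535, b = 0.64370.
Unit vector along 185° is (sin 185°, cos 185°) = (-0.0872, -0.9962).
Slope in that direction = a·(-0.0872) + b·(-0.9962) = −0.61289.
Apparent dip = arctan|0.61289| = 31.5° (true dip is 35.8°, so apparent ≤ true as expected).

31.5°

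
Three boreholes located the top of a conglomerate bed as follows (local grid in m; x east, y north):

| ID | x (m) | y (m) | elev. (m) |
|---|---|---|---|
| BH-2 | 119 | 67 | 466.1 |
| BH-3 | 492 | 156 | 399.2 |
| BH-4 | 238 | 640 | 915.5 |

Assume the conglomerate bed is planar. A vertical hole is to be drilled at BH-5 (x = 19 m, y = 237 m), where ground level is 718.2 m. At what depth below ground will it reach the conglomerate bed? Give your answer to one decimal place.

66.6 m

Two edge vectors: BH-2→BH-3 = (373, 89, -66.9), BH-2→BH-4 = (119, 573, 449.4).
Normal n = (BH-2→BH-3) × (BH-2→BH-4) = (78330.3, -175587.3, 203138).
So ∂z/∂x = −n_x/n_z = −0.38560 and ∂z/∂y = −n_y/n_z = 0.86437.
Intercept c from BH-2: 466.1 + 45.89 − 57.91 = 454.07.
At (19, 237): z_contact = −7.33 + 204.86 + 454.07 = 651.60 m.
Depth below ground = 718.2 − 651.60 = 66.6 m.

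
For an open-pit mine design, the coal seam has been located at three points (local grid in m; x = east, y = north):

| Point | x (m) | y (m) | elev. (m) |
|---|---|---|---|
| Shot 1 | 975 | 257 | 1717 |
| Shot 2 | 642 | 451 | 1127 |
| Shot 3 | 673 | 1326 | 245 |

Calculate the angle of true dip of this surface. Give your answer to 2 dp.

Two edge vectors: Shot 1→Shot 2 = (-333, 194, -590), Shot 1→Shot 3 = (-302, 1069, -1472).
Normal n = (Shot 1→Shot 2) × (Shot 1→Shot 3) = (345142, -311996, -297389).
So ∂z/∂x = −n_x/n_z = 1.16057 and ∂z/∂y = −n_y/n_z = −1.04912.
Gradient magnitude |∇z| = √(a² + b²) = √(1.34693 + 1.10065) = 1.56447.
True dip = arctan(1.56447) = 57.41°, dipping toward NW (azimuth ≈ 312°).

57.41°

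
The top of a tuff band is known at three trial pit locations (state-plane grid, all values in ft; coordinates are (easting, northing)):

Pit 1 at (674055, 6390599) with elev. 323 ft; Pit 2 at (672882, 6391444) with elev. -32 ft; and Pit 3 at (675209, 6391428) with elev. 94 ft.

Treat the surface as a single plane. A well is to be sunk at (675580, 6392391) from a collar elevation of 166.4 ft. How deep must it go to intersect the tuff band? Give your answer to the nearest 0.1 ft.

Two edge vectors: Pit 1→Pit 2 = (-1173, 845, -355), Pit 1→Pit 3 = (1154, 829, -229).
Normal n = (Pit 1→Pit 2) × (Pit 1→Pit 3) = (100790, -678287, -1947547).
So ∂z/∂E = −n_x/n_z = 0.051752281 and ∂z/∂N = −n_y/n_z = −0.348277603.
Intercept c from Pit 1: 323 − 34883.88 + 2225702.50 = 2191141.61.
At (675580, 6392391): z_contact = 34962.81 − 2226326.61 + 2191141.61 = -222.19 ft.
Depth below ground = 166.4 − (-222.19) = 388.6 ft.

388.6 ft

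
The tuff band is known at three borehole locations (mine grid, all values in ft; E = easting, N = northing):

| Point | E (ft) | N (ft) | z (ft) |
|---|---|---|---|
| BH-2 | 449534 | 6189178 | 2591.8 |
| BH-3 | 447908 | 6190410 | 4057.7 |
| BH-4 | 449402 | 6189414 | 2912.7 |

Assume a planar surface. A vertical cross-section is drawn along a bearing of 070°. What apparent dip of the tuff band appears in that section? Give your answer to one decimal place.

Two edge vectors: BH-2→BH-3 = (-1626, 1232, 1465.9), BH-2→BH-4 = (-132, 236, 320.9).
Normal n = (BH-2→BH-3) × (BH-2→BH-4) = (49396.4, 328284.6, -221112).
So ∂z/∂E = −n_x/n_z = 0.22340 and ∂z/∂N = −n_y/n_z = 1.48470.
Unit vector along 070° is (sin 70°, cos 70°) = (0.9397, 0.3420).
Slope in that direction = a·(0.9397) + b·(0.3420) = 0.71772.
Apparent dip = arctan|0.71772| = 35.7° (true dip is 56.3°, so apparent ≤ true as expected).

35.7°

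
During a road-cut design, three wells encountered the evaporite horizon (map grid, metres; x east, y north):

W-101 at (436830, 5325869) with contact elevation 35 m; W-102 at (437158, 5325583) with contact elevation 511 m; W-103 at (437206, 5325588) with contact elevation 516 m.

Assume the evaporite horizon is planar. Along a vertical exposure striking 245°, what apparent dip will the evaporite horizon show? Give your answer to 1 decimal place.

Two edge vectors: W-101→W-102 = (328, -286, 476), W-101→W-103 = (376, -281, 481).
Normal n = (W-101→W-102) × (W-101→W-103) = (-3810, 21208, 15368).
So ∂z/∂x = −n_x/n_z = 0.24792 and ∂z/∂y = −n_y/n_z = −1.38001.
Unit vector along 245° is (sin 245°, cos 245°) = (-0.9063, -0.4226).
Slope in that direction = a·(-0.9063) + b·(-0.4226) = 0.35853.
Apparent dip = arctan|0.35853| = 19.7° (true dip is 54.5°, so apparent ≤ true as expected).

19.7°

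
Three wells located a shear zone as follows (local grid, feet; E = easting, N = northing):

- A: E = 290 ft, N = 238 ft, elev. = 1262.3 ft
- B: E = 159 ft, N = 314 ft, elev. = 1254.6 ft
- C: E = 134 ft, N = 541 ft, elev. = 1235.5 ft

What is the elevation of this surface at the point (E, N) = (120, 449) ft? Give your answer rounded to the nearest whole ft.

Two edge vectors: A→B = (-131, 76, -7.7), A→C = (-156, 303, -26.8).
Normal n = (A→B) × (A→C) = (296.3, -2309.6, -27837).
So ∂z/∂E = −n_x/n_z = 0.01064 and ∂z/∂N = −n_y/n_z = −0.08297.
Intercept c from A: 1262.3 − 3.09 + 19.75 = 1278.96.
At (120, 449): z = 1.3 − 37.3 + 1278.96 = 1243.0 ft.

1243 ft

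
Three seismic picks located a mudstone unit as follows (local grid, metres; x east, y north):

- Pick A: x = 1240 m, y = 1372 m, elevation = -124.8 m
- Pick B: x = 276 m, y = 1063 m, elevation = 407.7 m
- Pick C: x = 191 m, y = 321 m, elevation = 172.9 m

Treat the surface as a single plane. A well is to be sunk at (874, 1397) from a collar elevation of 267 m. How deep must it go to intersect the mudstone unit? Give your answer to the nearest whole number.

134 m

Let the plane be z = a·x + b·y + c.
Pick B−Pick A: −964a − 309b = 532.5;  Pick C−Pick A: −1049a − 1051b = 297.7.
Solving gives a = −0.67874, b = 0.39420.
Then c = -124.8 − a·1240 − b·1372 = 176.00.
At (874, 1397): z_contact = −593.2 + 550.7 + 176.00 = 133.5 m.
Depth below ground = 267 − 133.5 = 134 m.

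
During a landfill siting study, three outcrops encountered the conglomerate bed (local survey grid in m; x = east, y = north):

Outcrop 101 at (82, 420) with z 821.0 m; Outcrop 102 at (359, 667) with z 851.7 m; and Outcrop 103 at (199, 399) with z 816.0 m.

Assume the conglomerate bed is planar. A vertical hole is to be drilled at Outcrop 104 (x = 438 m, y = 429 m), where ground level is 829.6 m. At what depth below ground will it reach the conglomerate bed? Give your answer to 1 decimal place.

Two edge vectors: Outcrop 101→Outcrop 102 = (277, 247, 30.7), Outcrop 101→Outcrop 103 = (117, -21, -5).
Normal n = (Outcrop 101→Outcrop 102) × (Outcrop 101→Outcrop 103) = (-590.3, 4976.9, -34716).
So ∂z/∂x = −n_x/n_z = −0.01700 and ∂z/∂y = −n_y/n_z = 0.14336.
Intercept c from Outcrop 101: 821 + 1.39 − 60.21 = 762.18.
At (438, 429): z_contact = −7.45 + 61.50 + 762.18 = 816.24 m.
Depth below ground = 829.6 − 816.24 = 13.4 m.

13.4 m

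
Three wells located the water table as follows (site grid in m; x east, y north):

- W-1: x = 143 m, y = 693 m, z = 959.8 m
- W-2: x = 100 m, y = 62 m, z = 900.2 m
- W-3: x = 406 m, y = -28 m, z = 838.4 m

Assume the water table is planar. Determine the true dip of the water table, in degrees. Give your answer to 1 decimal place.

11.4°

Two edge vectors: W-1→W-2 = (-43, -631, -59.6), W-1→W-3 = (263, -721, -121.4).
Normal n = (W-1→W-2) × (W-1→W-3) = (33631.8, -20895, 196956).
So ∂z/∂x = −n_x/n_z = −0.17076 and ∂z/∂y = −n_y/n_z = 0.10609.
Gradient magnitude |∇z| = √(a² + b²) = √(0.02916 + 0.01126) = 0.20103.
True dip = arctan(0.20103) = 11.4°, dipping toward ESE (azimuth ≈ 122°).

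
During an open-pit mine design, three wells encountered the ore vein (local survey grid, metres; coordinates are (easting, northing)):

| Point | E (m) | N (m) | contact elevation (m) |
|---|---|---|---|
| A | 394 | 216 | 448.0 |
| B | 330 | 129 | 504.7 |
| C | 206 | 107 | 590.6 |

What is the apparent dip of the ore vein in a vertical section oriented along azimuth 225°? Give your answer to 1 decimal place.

Let the plane be z = a·E + b·N + c.
B−A: −64a − 87b = 56.7;  C−A: −188a − 109b = 142.6.
Solving gives a = −0.66374, b = −0.16345.
Unit vector along 225° is (sin 225°, cos 225°) = (-0.7071, -0.7071).
Slope in that direction = a·(-0.7071) + b·(-0.7071) = 0.58492.
Apparent dip = arctan|0.58492| = 30.3° (true dip is 34.4°, so apparent ≤ true as expected).

30.3°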